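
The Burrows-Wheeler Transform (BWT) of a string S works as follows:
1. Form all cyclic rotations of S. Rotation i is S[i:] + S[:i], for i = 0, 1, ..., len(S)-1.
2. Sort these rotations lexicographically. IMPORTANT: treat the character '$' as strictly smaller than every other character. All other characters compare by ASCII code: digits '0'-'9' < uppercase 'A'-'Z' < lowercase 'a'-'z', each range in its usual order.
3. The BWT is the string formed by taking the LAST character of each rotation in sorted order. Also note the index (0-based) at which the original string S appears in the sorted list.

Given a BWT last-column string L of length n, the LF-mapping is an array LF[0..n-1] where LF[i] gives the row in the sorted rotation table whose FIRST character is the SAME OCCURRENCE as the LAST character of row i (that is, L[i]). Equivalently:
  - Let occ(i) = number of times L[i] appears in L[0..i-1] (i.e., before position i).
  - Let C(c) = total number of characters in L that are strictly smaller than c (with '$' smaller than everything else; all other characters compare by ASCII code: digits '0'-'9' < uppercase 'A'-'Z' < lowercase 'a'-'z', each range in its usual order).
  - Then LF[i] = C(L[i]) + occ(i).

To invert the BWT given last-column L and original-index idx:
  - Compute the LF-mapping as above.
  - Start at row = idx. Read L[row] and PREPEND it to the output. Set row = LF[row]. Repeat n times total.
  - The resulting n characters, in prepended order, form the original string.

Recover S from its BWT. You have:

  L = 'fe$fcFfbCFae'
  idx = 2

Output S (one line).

LF mapping: 9 7 0 10 6 2 11 5 1 3 4 8
Walk LF starting at row 2, prepending L[row]:
  step 1: row=2, L[2]='$', prepend. Next row=LF[2]=0
  step 2: row=0, L[0]='f', prepend. Next row=LF[0]=9
  step 3: row=9, L[9]='F', prepend. Next row=LF[9]=3
  step 4: row=3, L[3]='f', prepend. Next row=LF[3]=10
  step 5: row=10, L[10]='a', prepend. Next row=LF[10]=4
  step 6: row=4, L[4]='c', prepend. Next row=LF[4]=6
  step 7: row=6, L[6]='f', prepend. Next row=LF[6]=11
  step 8: row=11, L[11]='e', prepend. Next row=LF[11]=8
  step 9: row=8, L[8]='C', prepend. Next row=LF[8]=1
  step 10: row=1, L[1]='e', prepend. Next row=LF[1]=7
  step 11: row=7, L[7]='b', prepend. Next row=LF[7]=5
  step 12: row=5, L[5]='F', prepend. Next row=LF[5]=2
Reversed output: FbeCefcafFf$

Answer: FbeCefcafFf$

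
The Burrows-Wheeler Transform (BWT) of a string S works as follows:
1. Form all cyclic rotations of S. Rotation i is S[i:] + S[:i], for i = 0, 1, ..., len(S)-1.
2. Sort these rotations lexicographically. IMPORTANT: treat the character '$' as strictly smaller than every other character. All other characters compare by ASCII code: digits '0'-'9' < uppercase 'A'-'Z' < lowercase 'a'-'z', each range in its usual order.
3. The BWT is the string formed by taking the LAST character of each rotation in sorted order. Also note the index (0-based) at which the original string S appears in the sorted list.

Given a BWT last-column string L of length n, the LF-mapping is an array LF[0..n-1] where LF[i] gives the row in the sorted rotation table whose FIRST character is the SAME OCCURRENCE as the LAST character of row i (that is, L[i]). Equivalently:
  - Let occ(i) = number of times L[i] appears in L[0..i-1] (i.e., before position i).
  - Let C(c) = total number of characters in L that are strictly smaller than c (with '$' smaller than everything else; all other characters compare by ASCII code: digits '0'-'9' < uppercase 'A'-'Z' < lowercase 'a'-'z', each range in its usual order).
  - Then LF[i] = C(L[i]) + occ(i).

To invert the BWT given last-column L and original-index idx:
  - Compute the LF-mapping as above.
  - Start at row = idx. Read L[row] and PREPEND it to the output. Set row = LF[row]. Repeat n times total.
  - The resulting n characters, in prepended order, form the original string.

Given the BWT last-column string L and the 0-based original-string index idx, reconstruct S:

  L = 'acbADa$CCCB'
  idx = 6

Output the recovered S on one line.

Answer: DCaCbBcACa$

Derivation:
LF mapping: 7 10 9 1 6 8 0 3 4 5 2
Walk LF starting at row 6, prepending L[row]:
  step 1: row=6, L[6]='$', prepend. Next row=LF[6]=0
  step 2: row=0, L[0]='a', prepend. Next row=LF[0]=7
  step 3: row=7, L[7]='C', prepend. Next row=LF[7]=3
  step 4: row=3, L[3]='A', prepend. Next row=LF[3]=1
  step 5: row=1, L[1]='c', prepend. Next row=LF[1]=10
  step 6: row=10, L[10]='B', prepend. Next row=LF[10]=2
  step 7: row=2, L[2]='b', prepend. Next row=LF[2]=9
  step 8: row=9, L[9]='C', prepend. Next row=LF[9]=5
  step 9: row=5, L[5]='a', prepend. Next row=LF[5]=8
  step 10: row=8, L[8]='C', prepend. Next row=LF[8]=4
  step 11: row=4, L[4]='D', prepend. Next row=LF[4]=6
Reversed output: DCaCbBcACa$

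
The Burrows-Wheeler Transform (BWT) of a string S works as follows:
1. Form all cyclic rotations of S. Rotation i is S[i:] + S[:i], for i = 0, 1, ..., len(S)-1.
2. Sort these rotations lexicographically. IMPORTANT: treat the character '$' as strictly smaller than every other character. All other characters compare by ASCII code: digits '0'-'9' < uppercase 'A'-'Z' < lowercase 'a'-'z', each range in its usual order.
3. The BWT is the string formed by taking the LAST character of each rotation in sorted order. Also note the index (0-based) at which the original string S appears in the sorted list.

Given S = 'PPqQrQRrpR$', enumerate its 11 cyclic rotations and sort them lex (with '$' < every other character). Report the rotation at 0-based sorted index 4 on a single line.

All 11 rotations (rotation i = S[i:]+S[:i]):
  rot[0] = PPqQrQRrpR$
  rot[1] = PqQrQRrpR$P
  rot[2] = qQrQRrpR$PP
  rot[3] = QrQRrpR$PPq
  rot[4] = rQRrpR$PPqQ
  rot[5] = QRrpR$PPqQr
  rot[6] = RrpR$PPqQrQ
  rot[7] = rpR$PPqQrQR
  rot[8] = pR$PPqQrQRr
  rot[9] = R$PPqQrQRrp
  rot[10] = $PPqQrQRrpR
Sorted (with $ < everything):
  sorted[0] = $PPqQrQRrpR
  sorted[1] = PPqQrQRrpR$
  sorted[2] = PqQrQRrpR$P
  sorted[3] = QRrpR$PPqQr
  sorted[4] = QrQRrpR$PPq
  sorted[5] = R$PPqQrQRrp
  sorted[6] = RrpR$PPqQrQ
  sorted[7] = pR$PPqQrQRr
  sorted[8] = qQrQRrpR$PP
  sorted[9] = rQRrpR$PPqQ
  sorted[10] = rpR$PPqQrQR
sorted[4] = QrQRrpR$PPq

Answer: QrQRrpR$PPq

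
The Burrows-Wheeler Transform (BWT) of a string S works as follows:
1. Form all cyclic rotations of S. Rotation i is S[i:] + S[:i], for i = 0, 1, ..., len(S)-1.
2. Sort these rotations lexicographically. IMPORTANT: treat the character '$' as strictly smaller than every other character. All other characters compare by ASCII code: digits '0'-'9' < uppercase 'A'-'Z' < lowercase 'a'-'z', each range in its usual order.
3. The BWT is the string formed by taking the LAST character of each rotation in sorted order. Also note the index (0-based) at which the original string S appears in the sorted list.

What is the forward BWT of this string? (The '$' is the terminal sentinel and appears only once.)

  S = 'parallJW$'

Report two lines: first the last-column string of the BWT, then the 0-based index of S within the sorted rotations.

Answer: WlJrpla$a
7

Derivation:
All 9 rotations (rotation i = S[i:]+S[:i]):
  rot[0] = parallJW$
  rot[1] = arallJW$p
  rot[2] = rallJW$pa
  rot[3] = allJW$par
  rot[4] = llJW$para
  rot[5] = lJW$paral
  rot[6] = JW$parall
  rot[7] = W$parallJ
  rot[8] = $parallJW
Sorted (with $ < everything):
  sorted[0] = $parallJW  (last char: 'W')
  sorted[1] = JW$parall  (last char: 'l')
  sorted[2] = W$parallJ  (last char: 'J')
  sorted[3] = allJW$par  (last char: 'r')
  sorted[4] = arallJW$p  (last char: 'p')
  sorted[5] = lJW$paral  (last char: 'l')
  sorted[6] = llJW$para  (last char: 'a')
  sorted[7] = parallJW$  (last char: '$')
  sorted[8] = rallJW$pa  (last char: 'a')
Last column: WlJrpla$a
Original string S is at sorted index 7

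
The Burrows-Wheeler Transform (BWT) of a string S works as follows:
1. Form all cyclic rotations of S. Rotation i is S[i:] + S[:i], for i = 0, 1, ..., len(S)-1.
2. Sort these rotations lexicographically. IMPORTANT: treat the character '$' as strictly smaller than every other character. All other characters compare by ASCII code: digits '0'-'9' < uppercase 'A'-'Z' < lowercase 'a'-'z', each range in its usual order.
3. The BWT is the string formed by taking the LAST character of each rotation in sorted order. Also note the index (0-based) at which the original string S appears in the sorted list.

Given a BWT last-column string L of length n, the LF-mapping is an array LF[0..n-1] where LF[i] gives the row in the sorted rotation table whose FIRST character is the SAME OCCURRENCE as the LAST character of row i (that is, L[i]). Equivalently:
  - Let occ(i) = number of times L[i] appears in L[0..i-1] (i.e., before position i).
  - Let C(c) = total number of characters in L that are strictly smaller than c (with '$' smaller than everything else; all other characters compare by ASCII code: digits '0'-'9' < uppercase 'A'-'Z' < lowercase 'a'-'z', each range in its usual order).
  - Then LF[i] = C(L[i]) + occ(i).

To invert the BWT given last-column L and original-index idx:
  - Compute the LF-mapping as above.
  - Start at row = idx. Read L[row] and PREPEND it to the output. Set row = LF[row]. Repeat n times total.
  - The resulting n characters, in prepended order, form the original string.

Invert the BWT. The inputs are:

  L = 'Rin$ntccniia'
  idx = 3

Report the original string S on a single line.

Answer: cincinnatiR$

Derivation:
LF mapping: 1 5 8 0 9 11 3 4 10 6 7 2
Walk LF starting at row 3, prepending L[row]:
  step 1: row=3, L[3]='$', prepend. Next row=LF[3]=0
  step 2: row=0, L[0]='R', prepend. Next row=LF[0]=1
  step 3: row=1, L[1]='i', prepend. Next row=LF[1]=5
  step 4: row=5, L[5]='t', prepend. Next row=LF[5]=11
  step 5: row=11, L[11]='a', prepend. Next row=LF[11]=2
  step 6: row=2, L[2]='n', prepend. Next row=LF[2]=8
  step 7: row=8, L[8]='n', prepend. Next row=LF[8]=10
  step 8: row=10, L[10]='i', prepend. Next row=LF[10]=7
  step 9: row=7, L[7]='c', prepend. Next row=LF[7]=4
  step 10: row=4, L[4]='n', prepend. Next row=LF[4]=9
  step 11: row=9, L[9]='i', prepend. Next row=LF[9]=6
  step 12: row=6, L[6]='c', prepend. Next row=LF[6]=3
Reversed output: cincinnatiR$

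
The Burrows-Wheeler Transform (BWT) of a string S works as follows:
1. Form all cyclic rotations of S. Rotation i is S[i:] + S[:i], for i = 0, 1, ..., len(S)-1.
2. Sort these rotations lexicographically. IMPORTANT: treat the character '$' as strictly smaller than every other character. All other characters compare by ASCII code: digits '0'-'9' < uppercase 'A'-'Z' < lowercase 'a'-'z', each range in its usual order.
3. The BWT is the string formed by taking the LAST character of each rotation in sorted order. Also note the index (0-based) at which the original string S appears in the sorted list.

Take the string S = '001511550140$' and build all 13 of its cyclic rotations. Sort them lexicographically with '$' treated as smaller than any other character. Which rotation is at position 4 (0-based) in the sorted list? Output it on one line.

All 13 rotations (rotation i = S[i:]+S[:i]):
  rot[0] = 001511550140$
  rot[1] = 01511550140$0
  rot[2] = 1511550140$00
  rot[3] = 511550140$001
  rot[4] = 11550140$0015
  rot[5] = 1550140$00151
  rot[6] = 550140$001511
  rot[7] = 50140$0015115
  rot[8] = 0140$00151155
  rot[9] = 140$001511550
  rot[10] = 40$0015115501
  rot[11] = 0$00151155014
  rot[12] = $001511550140
Sorted (with $ < everything):
  sorted[0] = $001511550140
  sorted[1] = 0$00151155014
  sorted[2] = 001511550140$
  sorted[3] = 0140$00151155
  sorted[4] = 01511550140$0
  sorted[5] = 11550140$0015
  sorted[6] = 140$001511550
  sorted[7] = 1511550140$00
  sorted[8] = 1550140$00151
  sorted[9] = 40$0015115501
  sorted[10] = 50140$0015115
  sorted[11] = 511550140$001
  sorted[12] = 550140$001511
sorted[4] = 01511550140$0

Answer: 01511550140$0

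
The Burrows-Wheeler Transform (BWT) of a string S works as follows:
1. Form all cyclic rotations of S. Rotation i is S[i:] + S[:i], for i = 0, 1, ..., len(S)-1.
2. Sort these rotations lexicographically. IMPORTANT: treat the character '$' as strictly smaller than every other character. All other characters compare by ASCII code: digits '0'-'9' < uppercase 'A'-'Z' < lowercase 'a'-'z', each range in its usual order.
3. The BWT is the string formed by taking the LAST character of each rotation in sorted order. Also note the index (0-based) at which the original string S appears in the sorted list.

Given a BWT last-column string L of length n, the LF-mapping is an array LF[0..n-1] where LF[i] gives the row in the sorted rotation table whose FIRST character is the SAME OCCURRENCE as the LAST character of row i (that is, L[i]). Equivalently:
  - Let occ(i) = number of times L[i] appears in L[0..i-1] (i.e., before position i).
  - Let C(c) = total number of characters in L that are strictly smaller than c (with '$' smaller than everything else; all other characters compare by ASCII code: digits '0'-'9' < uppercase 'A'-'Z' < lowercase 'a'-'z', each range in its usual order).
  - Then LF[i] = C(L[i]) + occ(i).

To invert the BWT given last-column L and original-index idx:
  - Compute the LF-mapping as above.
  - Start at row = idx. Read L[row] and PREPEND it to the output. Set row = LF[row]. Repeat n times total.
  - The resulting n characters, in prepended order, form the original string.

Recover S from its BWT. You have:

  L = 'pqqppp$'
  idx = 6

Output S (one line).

Answer: qpppqp$

Derivation:
LF mapping: 1 5 6 2 3 4 0
Walk LF starting at row 6, prepending L[row]:
  step 1: row=6, L[6]='$', prepend. Next row=LF[6]=0
  step 2: row=0, L[0]='p', prepend. Next row=LF[0]=1
  step 3: row=1, L[1]='q', prepend. Next row=LF[1]=5
  step 4: row=5, L[5]='p', prepend. Next row=LF[5]=4
  step 5: row=4, L[4]='p', prepend. Next row=LF[4]=3
  step 6: row=3, L[3]='p', prepend. Next row=LF[3]=2
  step 7: row=2, L[2]='q', prepend. Next row=LF[2]=6
Reversed output: qpppqp$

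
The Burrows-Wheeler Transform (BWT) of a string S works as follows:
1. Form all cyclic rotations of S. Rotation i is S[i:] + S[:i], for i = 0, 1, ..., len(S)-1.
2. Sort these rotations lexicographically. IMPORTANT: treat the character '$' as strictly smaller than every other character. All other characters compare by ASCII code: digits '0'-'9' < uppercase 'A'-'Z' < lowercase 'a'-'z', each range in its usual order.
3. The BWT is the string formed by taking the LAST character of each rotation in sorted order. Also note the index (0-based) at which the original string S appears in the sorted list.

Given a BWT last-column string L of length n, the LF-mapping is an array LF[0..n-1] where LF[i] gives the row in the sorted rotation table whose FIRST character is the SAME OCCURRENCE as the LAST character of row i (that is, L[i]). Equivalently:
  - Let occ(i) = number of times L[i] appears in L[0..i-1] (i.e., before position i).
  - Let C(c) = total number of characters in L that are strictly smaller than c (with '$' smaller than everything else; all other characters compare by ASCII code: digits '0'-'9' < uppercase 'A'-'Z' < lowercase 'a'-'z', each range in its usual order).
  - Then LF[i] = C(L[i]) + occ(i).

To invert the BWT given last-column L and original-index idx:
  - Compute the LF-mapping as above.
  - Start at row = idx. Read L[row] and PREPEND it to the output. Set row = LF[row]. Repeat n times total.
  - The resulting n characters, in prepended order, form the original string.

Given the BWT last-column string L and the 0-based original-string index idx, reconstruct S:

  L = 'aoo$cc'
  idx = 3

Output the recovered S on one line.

Answer: cocoa$

Derivation:
LF mapping: 1 4 5 0 2 3
Walk LF starting at row 3, prepending L[row]:
  step 1: row=3, L[3]='$', prepend. Next row=LF[3]=0
  step 2: row=0, L[0]='a', prepend. Next row=LF[0]=1
  step 3: row=1, L[1]='o', prepend. Next row=LF[1]=4
  step 4: row=4, L[4]='c', prepend. Next row=LF[4]=2
  step 5: row=2, L[2]='o', prepend. Next row=LF[2]=5
  step 6: row=5, L[5]='c', prepend. Next row=LF[5]=3
Reversed output: cocoa$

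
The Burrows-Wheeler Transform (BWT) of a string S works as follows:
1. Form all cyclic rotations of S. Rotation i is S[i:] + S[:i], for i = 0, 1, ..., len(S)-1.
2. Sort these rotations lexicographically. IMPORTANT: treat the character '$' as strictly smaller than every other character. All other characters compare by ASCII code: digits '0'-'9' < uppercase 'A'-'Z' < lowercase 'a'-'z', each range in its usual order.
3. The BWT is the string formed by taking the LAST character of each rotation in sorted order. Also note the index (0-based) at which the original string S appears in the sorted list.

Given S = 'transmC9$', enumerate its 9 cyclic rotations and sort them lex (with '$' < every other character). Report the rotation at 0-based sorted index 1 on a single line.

All 9 rotations (rotation i = S[i:]+S[:i]):
  rot[0] = transmC9$
  rot[1] = ransmC9$t
  rot[2] = ansmC9$tr
  rot[3] = nsmC9$tra
  rot[4] = smC9$tran
  rot[5] = mC9$trans
  rot[6] = C9$transm
  rot[7] = 9$transmC
  rot[8] = $transmC9
Sorted (with $ < everything):
  sorted[0] = $transmC9
  sorted[1] = 9$transmC
  sorted[2] = C9$transm
  sorted[3] = ansmC9$tr
  sorted[4] = mC9$trans
  sorted[5] = nsmC9$tra
  sorted[6] = ransmC9$t
  sorted[7] = smC9$tran
  sorted[8] = transmC9$
sorted[1] = 9$transmC

Answer: 9$transmC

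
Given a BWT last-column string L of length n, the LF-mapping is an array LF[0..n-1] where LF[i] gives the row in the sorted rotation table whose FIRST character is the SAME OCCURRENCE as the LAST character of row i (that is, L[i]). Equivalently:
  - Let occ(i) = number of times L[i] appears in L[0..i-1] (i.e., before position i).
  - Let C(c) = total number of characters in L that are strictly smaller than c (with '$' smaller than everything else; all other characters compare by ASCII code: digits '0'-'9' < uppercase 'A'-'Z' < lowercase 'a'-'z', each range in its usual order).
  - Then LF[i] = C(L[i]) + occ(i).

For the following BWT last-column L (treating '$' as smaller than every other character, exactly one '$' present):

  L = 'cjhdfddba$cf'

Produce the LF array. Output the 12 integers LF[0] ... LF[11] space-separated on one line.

Char counts: '$':1, 'a':1, 'b':1, 'c':2, 'd':3, 'f':2, 'h':1, 'j':1
C (first-col start): C('$')=0, C('a')=1, C('b')=2, C('c')=3, C('d')=5, C('f')=8, C('h')=10, C('j')=11
L[0]='c': occ=0, LF[0]=C('c')+0=3+0=3
L[1]='j': occ=0, LF[1]=C('j')+0=11+0=11
L[2]='h': occ=0, LF[2]=C('h')+0=10+0=10
L[3]='d': occ=0, LF[3]=C('d')+0=5+0=5
L[4]='f': occ=0, LF[4]=C('f')+0=8+0=8
L[5]='d': occ=1, LF[5]=C('d')+1=5+1=6
L[6]='d': occ=2, LF[6]=C('d')+2=5+2=7
L[7]='b': occ=0, LF[7]=C('b')+0=2+0=2
L[8]='a': occ=0, LF[8]=C('a')+0=1+0=1
L[9]='$': occ=0, LF[9]=C('$')+0=0+0=0
L[10]='c': occ=1, LF[10]=C('c')+1=3+1=4
L[11]='f': occ=1, LF[11]=C('f')+1=8+1=9

Answer: 3 11 10 5 8 6 7 2 1 0 4 9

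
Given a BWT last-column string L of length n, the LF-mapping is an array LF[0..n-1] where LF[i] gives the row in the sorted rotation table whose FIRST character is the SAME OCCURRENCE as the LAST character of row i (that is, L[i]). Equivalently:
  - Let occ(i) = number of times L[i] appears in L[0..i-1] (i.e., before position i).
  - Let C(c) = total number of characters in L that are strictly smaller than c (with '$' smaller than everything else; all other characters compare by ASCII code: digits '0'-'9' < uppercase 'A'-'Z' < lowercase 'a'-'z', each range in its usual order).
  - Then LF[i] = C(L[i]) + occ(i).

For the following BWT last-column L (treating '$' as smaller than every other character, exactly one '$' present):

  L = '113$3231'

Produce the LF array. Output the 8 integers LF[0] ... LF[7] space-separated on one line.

Answer: 1 2 5 0 6 4 7 3

Derivation:
Char counts: '$':1, '1':3, '2':1, '3':3
C (first-col start): C('$')=0, C('1')=1, C('2')=4, C('3')=5
L[0]='1': occ=0, LF[0]=C('1')+0=1+0=1
L[1]='1': occ=1, LF[1]=C('1')+1=1+1=2
L[2]='3': occ=0, LF[2]=C('3')+0=5+0=5
L[3]='$': occ=0, LF[3]=C('$')+0=0+0=0
L[4]='3': occ=1, LF[4]=C('3')+1=5+1=6
L[5]='2': occ=0, LF[5]=C('2')+0=4+0=4
L[6]='3': occ=2, LF[6]=C('3')+2=5+2=7
L[7]='1': occ=2, LF[7]=C('1')+2=1+2=3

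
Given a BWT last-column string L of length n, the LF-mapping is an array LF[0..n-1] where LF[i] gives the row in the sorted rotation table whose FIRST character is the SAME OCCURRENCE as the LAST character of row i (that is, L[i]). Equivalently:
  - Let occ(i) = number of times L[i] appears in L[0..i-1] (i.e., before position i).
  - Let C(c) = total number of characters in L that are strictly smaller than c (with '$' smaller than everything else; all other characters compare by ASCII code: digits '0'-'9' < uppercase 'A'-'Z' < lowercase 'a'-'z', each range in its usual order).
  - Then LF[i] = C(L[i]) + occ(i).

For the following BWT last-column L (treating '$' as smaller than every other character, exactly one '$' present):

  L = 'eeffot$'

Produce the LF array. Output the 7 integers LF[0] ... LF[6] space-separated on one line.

Char counts: '$':1, 'e':2, 'f':2, 'o':1, 't':1
C (first-col start): C('$')=0, C('e')=1, C('f')=3, C('o')=5, C('t')=6
L[0]='e': occ=0, LF[0]=C('e')+0=1+0=1
L[1]='e': occ=1, LF[1]=C('e')+1=1+1=2
L[2]='f': occ=0, LF[2]=C('f')+0=3+0=3
L[3]='f': occ=1, LF[3]=C('f')+1=3+1=4
L[4]='o': occ=0, LF[4]=C('o')+0=5+0=5
L[5]='t': occ=0, LF[5]=C('t')+0=6+0=6
L[6]='$': occ=0, LF[6]=C('$')+0=0+0=0

Answer: 1 2 3 4 5 6 0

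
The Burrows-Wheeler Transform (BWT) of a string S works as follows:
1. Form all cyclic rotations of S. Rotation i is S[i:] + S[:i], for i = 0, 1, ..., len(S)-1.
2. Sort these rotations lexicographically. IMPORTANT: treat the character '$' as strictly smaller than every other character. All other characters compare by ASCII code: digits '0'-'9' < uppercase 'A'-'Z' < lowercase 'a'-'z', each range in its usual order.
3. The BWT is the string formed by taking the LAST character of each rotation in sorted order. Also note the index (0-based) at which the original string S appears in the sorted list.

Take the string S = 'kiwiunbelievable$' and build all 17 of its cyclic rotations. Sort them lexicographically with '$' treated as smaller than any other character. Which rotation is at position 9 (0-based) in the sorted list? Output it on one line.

All 17 rotations (rotation i = S[i:]+S[:i]):
  rot[0] = kiwiunbelievable$
  rot[1] = iwiunbelievable$k
  rot[2] = wiunbelievable$ki
  rot[3] = iunbelievable$kiw
  rot[4] = unbelievable$kiwi
  rot[5] = nbelievable$kiwiu
  rot[6] = believable$kiwiun
  rot[7] = elievable$kiwiunb
  rot[8] = lievable$kiwiunbe
  rot[9] = ievable$kiwiunbel
  rot[10] = evable$kiwiunbeli
  rot[11] = vable$kiwiunbelie
  rot[12] = able$kiwiunbeliev
  rot[13] = ble$kiwiunbelieva
  rot[14] = le$kiwiunbelievab
  rot[15] = e$kiwiunbelievabl
  rot[16] = $kiwiunbelievable
Sorted (with $ < everything):
  sorted[0] = $kiwiunbelievable
  sorted[1] = able$kiwiunbeliev
  sorted[2] = believable$kiwiun
  sorted[3] = ble$kiwiunbelieva
  sorted[4] = e$kiwiunbelievabl
  sorted[5] = elievable$kiwiunb
  sorted[6] = evable$kiwiunbeli
  sorted[7] = ievable$kiwiunbel
  sorted[8] = iunbelievable$kiw
  sorted[9] = iwiunbelievable$k
  sorted[10] = kiwiunbelievable$
  sorted[11] = le$kiwiunbelievab
  sorted[12] = lievable$kiwiunbe
  sorted[13] = nbelievable$kiwiu
  sorted[14] = unbelievable$kiwi
  sorted[15] = vable$kiwiunbelie
  sorted[16] = wiunbelievable$ki
sorted[9] = iwiunbelievable$k

Answer: iwiunbelievable$k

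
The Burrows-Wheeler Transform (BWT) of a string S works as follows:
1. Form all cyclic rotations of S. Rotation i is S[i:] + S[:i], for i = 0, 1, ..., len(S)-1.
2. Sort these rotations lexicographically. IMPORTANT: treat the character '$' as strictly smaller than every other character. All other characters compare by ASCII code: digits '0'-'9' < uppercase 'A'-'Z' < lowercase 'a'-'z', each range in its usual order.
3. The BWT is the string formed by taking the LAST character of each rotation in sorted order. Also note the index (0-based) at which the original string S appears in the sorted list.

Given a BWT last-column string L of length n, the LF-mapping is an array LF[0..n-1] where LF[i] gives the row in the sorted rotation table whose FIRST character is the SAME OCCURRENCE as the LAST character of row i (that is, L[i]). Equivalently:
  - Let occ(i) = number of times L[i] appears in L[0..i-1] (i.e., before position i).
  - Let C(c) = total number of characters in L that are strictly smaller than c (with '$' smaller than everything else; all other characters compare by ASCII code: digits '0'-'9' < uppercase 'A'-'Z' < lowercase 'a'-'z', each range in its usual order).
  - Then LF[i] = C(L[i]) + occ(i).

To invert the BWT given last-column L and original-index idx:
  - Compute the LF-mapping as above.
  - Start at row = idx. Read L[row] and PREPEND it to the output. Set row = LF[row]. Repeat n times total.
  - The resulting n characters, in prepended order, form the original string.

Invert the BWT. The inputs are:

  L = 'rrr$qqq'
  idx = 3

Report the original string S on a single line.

Answer: qrqrqr$

Derivation:
LF mapping: 4 5 6 0 1 2 3
Walk LF starting at row 3, prepending L[row]:
  step 1: row=3, L[3]='$', prepend. Next row=LF[3]=0
  step 2: row=0, L[0]='r', prepend. Next row=LF[0]=4
  step 3: row=4, L[4]='q', prepend. Next row=LF[4]=1
  step 4: row=1, L[1]='r', prepend. Next row=LF[1]=5
  step 5: row=5, L[5]='q', prepend. Next row=LF[5]=2
  step 6: row=2, L[2]='r', prepend. Next row=LF[2]=6
  step 7: row=6, L[6]='q', prepend. Next row=LF[6]=3
Reversed output: qrqrqr$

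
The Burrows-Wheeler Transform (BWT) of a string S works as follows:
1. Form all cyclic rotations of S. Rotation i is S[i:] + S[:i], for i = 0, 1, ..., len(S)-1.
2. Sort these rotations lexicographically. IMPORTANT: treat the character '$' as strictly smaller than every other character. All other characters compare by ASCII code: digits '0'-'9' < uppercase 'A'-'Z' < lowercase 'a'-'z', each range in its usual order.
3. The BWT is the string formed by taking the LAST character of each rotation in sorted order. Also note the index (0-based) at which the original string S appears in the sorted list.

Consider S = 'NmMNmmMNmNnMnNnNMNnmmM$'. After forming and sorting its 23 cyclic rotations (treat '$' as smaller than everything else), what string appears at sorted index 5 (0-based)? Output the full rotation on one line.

Answer: MnNnNMNnmmM$NmMNmmMNmNn

Derivation:
All 23 rotations (rotation i = S[i:]+S[:i]):
  rot[0] = NmMNmmMNmNnMnNnNMNnmmM$
  rot[1] = mMNmmMNmNnMnNnNMNnmmM$N
  rot[2] = MNmmMNmNnMnNnNMNnmmM$Nm
  rot[3] = NmmMNmNnMnNnNMNnmmM$NmM
  rot[4] = mmMNmNnMnNnNMNnmmM$NmMN
  rot[5] = mMNmNnMnNnNMNnmmM$NmMNm
  rot[6] = MNmNnMnNnNMNnmmM$NmMNmm
  rot[7] = NmNnMnNnNMNnmmM$NmMNmmM
  rot[8] = mNnMnNnNMNnmmM$NmMNmmMN
  rot[9] = NnMnNnNMNnmmM$NmMNmmMNm
  rot[10] = nMnNnNMNnmmM$NmMNmmMNmN
  rot[11] = MnNnNMNnmmM$NmMNmmMNmNn
  rot[12] = nNnNMNnmmM$NmMNmmMNmNnM
  rot[13] = NnNMNnmmM$NmMNmmMNmNnMn
  rot[14] = nNMNnmmM$NmMNmmMNmNnMnN
  rot[15] = NMNnmmM$NmMNmmMNmNnMnNn
  rot[16] = MNnmmM$NmMNmmMNmNnMnNnN
  rot[17] = NnmmM$NmMNmmMNmNnMnNnNM
  rot[18] = nmmM$NmMNmmMNmNnMnNnNMN
  rot[19] = mmM$NmMNmmMNmNnMnNnNMNn
  rot[20] = mM$NmMNmmMNmNnMnNnNMNnm
  rot[21] = M$NmMNmmMNmNnMnNnNMNnmm
  rot[22] = $NmMNmmMNmNnMnNnNMNnmmM
Sorted (with $ < everything):
  sorted[0] = $NmMNmmMNmNnMnNnNMNnmmM
  sorted[1] = M$NmMNmmMNmNnMnNnNMNnmm
  sorted[2] = MNmNnMnNnNMNnmmM$NmMNmm
  sorted[3] = MNmmMNmNnMnNnNMNnmmM$Nm
  sorted[4] = MNnmmM$NmMNmmMNmNnMnNnN
  sorted[5] = MnNnNMNnmmM$NmMNmmMNmNn
  sorted[6] = NMNnmmM$NmMNmmMNmNnMnNn
  sorted[7] = NmMNmmMNmNnMnNnNMNnmmM$
  sorted[8] = NmNnMnNnNMNnmmM$NmMNmmM
  sorted[9] = NmmMNmNnMnNnNMNnmmM$NmM
  sorted[10] = NnMnNnNMNnmmM$NmMNmmMNm
  sorted[11] = NnNMNnmmM$NmMNmmMNmNnMn
  sorted[12] = NnmmM$NmMNmmMNmNnMnNnNM
  sorted[13] = mM$NmMNmmMNmNnMnNnNMNnm
  sorted[14] = mMNmNnMnNnNMNnmmM$NmMNm
  sorted[15] = mMNmmMNmNnMnNnNMNnmmM$N
  sorted[16] = mNnMnNnNMNnmmM$NmMNmmMN
  sorted[17] = mmM$NmMNmmMNmNnMnNnNMNn
  sorted[18] = mmMNmNnMnNnNMNnmmM$NmMN
  sorted[19] = nMnNnNMNnmmM$NmMNmmMNmN
  sorted[20] = nNMNnmmM$NmMNmmMNmNnMnN
  sorted[21] = nNnNMNnmmM$NmMNmmMNmNnM
  sorted[22] = nmmM$NmMNmmMNmNnMnNnNMN
sorted[5] = MnNnNMNnmmM$NmMNmmMNmNn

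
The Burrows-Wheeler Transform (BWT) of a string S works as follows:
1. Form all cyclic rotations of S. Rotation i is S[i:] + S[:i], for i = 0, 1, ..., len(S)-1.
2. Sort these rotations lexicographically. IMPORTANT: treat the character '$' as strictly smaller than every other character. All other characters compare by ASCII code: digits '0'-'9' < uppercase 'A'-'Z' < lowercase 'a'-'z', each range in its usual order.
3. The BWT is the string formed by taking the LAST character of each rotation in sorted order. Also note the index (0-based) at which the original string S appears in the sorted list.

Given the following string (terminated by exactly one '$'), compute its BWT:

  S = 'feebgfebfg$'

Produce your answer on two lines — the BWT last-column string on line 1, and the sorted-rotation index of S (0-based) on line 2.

All 11 rotations (rotation i = S[i:]+S[:i]):
  rot[0] = feebgfebfg$
  rot[1] = eebgfebfg$f
  rot[2] = ebgfebfg$fe
  rot[3] = bgfebfg$fee
  rot[4] = gfebfg$feeb
  rot[5] = febfg$feebg
  rot[6] = ebfg$feebgf
  rot[7] = bfg$feebgfe
  rot[8] = fg$feebgfeb
  rot[9] = g$feebgfebf
  rot[10] = $feebgfebfg
Sorted (with $ < everything):
  sorted[0] = $feebgfebfg  (last char: 'g')
  sorted[1] = bfg$feebgfe  (last char: 'e')
  sorted[2] = bgfebfg$fee  (last char: 'e')
  sorted[3] = ebfg$feebgf  (last char: 'f')
  sorted[4] = ebgfebfg$fe  (last char: 'e')
  sorted[5] = eebgfebfg$f  (last char: 'f')
  sorted[6] = febfg$feebg  (last char: 'g')
  sorted[7] = feebgfebfg$  (last char: '$')
  sorted[8] = fg$feebgfeb  (last char: 'b')
  sorted[9] = g$feebgfebf  (last char: 'f')
  sorted[10] = gfebfg$feeb  (last char: 'b')
Last column: geefefg$bfb
Original string S is at sorted index 7

Answer: geefefg$bfb
7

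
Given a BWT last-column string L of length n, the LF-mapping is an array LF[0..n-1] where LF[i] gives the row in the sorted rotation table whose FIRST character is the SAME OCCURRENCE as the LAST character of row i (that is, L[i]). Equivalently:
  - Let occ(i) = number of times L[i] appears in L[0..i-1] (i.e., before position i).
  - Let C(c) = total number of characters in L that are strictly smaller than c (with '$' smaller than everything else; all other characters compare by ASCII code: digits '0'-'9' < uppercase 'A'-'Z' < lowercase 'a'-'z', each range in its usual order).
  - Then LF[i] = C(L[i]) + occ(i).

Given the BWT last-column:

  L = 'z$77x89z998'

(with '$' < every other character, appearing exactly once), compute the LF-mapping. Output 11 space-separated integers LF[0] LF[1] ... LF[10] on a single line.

Answer: 9 0 1 2 8 3 5 10 6 7 4

Derivation:
Char counts: '$':1, '7':2, '8':2, '9':3, 'x':1, 'z':2
C (first-col start): C('$')=0, C('7')=1, C('8')=3, C('9')=5, C('x')=8, C('z')=9
L[0]='z': occ=0, LF[0]=C('z')+0=9+0=9
L[1]='$': occ=0, LF[1]=C('$')+0=0+0=0
L[2]='7': occ=0, LF[2]=C('7')+0=1+0=1
L[3]='7': occ=1, LF[3]=C('7')+1=1+1=2
L[4]='x': occ=0, LF[4]=C('x')+0=8+0=8
L[5]='8': occ=0, LF[5]=C('8')+0=3+0=3
L[6]='9': occ=0, LF[6]=C('9')+0=5+0=5
L[7]='z': occ=1, LF[7]=C('z')+1=9+1=10
L[8]='9': occ=1, LF[8]=C('9')+1=5+1=6
L[9]='9': occ=2, LF[9]=C('9')+2=5+2=7
L[10]='8': occ=1, LF[10]=C('8')+1=3+1=4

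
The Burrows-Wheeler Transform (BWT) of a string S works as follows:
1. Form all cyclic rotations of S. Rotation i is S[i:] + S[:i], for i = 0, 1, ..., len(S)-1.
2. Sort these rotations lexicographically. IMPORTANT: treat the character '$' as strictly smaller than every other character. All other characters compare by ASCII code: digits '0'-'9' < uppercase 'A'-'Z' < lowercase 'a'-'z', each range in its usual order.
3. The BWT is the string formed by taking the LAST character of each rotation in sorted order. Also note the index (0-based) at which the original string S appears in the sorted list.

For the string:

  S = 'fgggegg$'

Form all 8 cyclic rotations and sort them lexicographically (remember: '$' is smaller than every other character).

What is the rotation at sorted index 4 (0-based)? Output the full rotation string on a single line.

Answer: gegg$fgg

Derivation:
All 8 rotations (rotation i = S[i:]+S[:i]):
  rot[0] = fgggegg$
  rot[1] = gggegg$f
  rot[2] = ggegg$fg
  rot[3] = gegg$fgg
  rot[4] = egg$fggg
  rot[5] = gg$fggge
  rot[6] = g$fgggeg
  rot[7] = $fgggegg
Sorted (with $ < everything):
  sorted[0] = $fgggegg
  sorted[1] = egg$fggg
  sorted[2] = fgggegg$
  sorted[3] = g$fgggeg
  sorted[4] = gegg$fgg
  sorted[5] = gg$fggge
  sorted[6] = ggegg$fg
  sorted[7] = gggegg$f
sorted[4] = gegg$fgg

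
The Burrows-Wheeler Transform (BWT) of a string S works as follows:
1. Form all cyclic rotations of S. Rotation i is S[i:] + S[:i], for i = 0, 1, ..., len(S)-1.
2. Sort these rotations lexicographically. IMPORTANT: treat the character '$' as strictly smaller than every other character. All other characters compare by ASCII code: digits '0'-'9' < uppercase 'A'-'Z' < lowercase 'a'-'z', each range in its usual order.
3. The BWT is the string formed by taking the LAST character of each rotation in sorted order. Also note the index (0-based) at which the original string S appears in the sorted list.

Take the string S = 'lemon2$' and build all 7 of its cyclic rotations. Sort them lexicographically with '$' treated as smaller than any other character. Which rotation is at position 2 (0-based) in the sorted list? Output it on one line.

All 7 rotations (rotation i = S[i:]+S[:i]):
  rot[0] = lemon2$
  rot[1] = emon2$l
  rot[2] = mon2$le
  rot[3] = on2$lem
  rot[4] = n2$lemo
  rot[5] = 2$lemon
  rot[6] = $lemon2
Sorted (with $ < everything):
  sorted[0] = $lemon2
  sorted[1] = 2$lemon
  sorted[2] = emon2$l
  sorted[3] = lemon2$
  sorted[4] = mon2$le
  sorted[5] = n2$lemo
  sorted[6] = on2$lem
sorted[2] = emon2$l

Answer: emon2$l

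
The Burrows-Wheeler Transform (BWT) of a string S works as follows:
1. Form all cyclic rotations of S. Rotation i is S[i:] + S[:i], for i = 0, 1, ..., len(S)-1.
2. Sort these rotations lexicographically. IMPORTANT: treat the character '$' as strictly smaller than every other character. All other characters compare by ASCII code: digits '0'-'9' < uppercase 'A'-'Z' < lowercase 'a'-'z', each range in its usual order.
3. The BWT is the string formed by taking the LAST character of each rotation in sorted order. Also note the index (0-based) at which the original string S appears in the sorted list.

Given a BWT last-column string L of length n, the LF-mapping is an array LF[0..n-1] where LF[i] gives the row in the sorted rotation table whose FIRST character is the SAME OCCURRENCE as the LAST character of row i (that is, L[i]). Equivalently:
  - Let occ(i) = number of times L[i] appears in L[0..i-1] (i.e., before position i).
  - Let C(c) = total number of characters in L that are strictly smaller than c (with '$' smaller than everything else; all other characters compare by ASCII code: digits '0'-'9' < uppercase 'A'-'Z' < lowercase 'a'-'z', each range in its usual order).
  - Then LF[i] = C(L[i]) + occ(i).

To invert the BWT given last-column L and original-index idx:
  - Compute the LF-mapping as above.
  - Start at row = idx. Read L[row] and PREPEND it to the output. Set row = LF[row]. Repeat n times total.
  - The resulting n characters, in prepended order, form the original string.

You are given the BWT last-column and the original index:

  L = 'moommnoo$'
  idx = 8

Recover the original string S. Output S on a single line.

Answer: ooommnom$

Derivation:
LF mapping: 1 5 6 2 3 4 7 8 0
Walk LF starting at row 8, prepending L[row]:
  step 1: row=8, L[8]='$', prepend. Next row=LF[8]=0
  step 2: row=0, L[0]='m', prepend. Next row=LF[0]=1
  step 3: row=1, L[1]='o', prepend. Next row=LF[1]=5
  step 4: row=5, L[5]='n', prepend. Next row=LF[5]=4
  step 5: row=4, L[4]='m', prepend. Next row=LF[4]=3
  step 6: row=3, L[3]='m', prepend. Next row=LF[3]=2
  step 7: row=2, L[2]='o', prepend. Next row=LF[2]=6
  step 8: row=6, L[6]='o', prepend. Next row=LF[6]=7
  step 9: row=7, L[7]='o', prepend. Next row=LF[7]=8
Reversed output: ooommnom$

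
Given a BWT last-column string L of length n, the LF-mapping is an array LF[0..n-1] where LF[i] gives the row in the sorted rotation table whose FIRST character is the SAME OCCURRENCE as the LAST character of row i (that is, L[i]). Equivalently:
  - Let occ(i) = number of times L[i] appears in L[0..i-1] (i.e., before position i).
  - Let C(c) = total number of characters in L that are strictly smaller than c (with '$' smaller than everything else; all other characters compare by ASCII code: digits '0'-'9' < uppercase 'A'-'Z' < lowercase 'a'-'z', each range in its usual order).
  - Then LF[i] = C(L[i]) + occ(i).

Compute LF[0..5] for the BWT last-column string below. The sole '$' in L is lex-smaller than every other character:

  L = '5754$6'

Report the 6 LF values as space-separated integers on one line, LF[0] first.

Char counts: '$':1, '4':1, '5':2, '6':1, '7':1
C (first-col start): C('$')=0, C('4')=1, C('5')=2, C('6')=4, C('7')=5
L[0]='5': occ=0, LF[0]=C('5')+0=2+0=2
L[1]='7': occ=0, LF[1]=C('7')+0=5+0=5
L[2]='5': occ=1, LF[2]=C('5')+1=2+1=3
L[3]='4': occ=0, LF[3]=C('4')+0=1+0=1
L[4]='$': occ=0, LF[4]=C('$')+0=0+0=0
L[5]='6': occ=0, LF[5]=C('6')+0=4+0=4

Answer: 2 5 3 1 0 4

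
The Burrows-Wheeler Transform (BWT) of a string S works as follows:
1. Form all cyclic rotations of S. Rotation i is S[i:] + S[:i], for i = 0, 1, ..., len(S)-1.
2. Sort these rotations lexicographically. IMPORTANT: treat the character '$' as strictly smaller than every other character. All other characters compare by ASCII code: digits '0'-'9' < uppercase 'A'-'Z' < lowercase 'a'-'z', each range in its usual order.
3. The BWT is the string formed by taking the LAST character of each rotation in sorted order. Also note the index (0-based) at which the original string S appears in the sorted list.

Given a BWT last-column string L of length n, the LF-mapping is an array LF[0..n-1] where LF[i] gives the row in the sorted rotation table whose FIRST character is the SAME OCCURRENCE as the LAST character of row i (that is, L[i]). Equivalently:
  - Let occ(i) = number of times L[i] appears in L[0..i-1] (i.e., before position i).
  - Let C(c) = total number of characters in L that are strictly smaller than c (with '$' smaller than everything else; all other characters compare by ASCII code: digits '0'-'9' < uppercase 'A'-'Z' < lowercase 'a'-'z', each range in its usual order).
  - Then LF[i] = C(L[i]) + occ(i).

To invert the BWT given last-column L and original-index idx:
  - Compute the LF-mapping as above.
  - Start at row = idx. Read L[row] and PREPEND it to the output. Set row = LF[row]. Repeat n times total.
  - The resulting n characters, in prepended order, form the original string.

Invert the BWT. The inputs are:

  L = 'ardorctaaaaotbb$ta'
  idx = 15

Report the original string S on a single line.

Answer: tattooabracadabra$

Derivation:
LF mapping: 1 13 10 11 14 9 15 2 3 4 5 12 16 7 8 0 17 6
Walk LF starting at row 15, prepending L[row]:
  step 1: row=15, L[15]='$', prepend. Next row=LF[15]=0
  step 2: row=0, L[0]='a', prepend. Next row=LF[0]=1
  step 3: row=1, L[1]='r', prepend. Next row=LF[1]=13
  step 4: row=13, L[13]='b', prepend. Next row=LF[13]=7
  step 5: row=7, L[7]='a', prepend. Next row=LF[7]=2
  step 6: row=2, L[2]='d', prepend. Next row=LF[2]=10
  step 7: row=10, L[10]='a', prepend. Next row=LF[10]=5
  step 8: row=5, L[5]='c', prepend. Next row=LF[5]=9
  step 9: row=9, L[9]='a', prepend. Next row=LF[9]=4
  step 10: row=4, L[4]='r', prepend. Next row=LF[4]=14
  step 11: row=14, L[14]='b', prepend. Next row=LF[14]=8
  step 12: row=8, L[8]='a', prepend. Next row=LF[8]=3
  step 13: row=3, L[3]='o', prepend. Next row=LF[3]=11
  step 14: row=11, L[11]='o', prepend. Next row=LF[11]=12
  step 15: row=12, L[12]='t', prepend. Next row=LF[12]=16
  step 16: row=16, L[16]='t', prepend. Next row=LF[16]=17
  step 17: row=17, L[17]='a', prepend. Next row=LF[17]=6
  step 18: row=6, L[6]='t', prepend. Next row=LF[6]=15
Reversed output: tattooabracadabra$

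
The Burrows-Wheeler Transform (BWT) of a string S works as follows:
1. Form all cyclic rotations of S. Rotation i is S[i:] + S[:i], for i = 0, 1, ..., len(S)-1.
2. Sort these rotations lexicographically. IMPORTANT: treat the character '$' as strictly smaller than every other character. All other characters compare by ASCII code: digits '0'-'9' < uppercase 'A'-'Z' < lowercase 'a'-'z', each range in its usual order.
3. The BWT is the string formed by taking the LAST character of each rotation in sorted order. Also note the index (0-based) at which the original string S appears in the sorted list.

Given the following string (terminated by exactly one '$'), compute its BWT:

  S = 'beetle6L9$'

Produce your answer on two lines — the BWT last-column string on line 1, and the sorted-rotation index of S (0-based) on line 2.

Answer: 9eL6$lbete
4

Derivation:
All 10 rotations (rotation i = S[i:]+S[:i]):
  rot[0] = beetle6L9$
  rot[1] = eetle6L9$b
  rot[2] = etle6L9$be
  rot[3] = tle6L9$bee
  rot[4] = le6L9$beet
  rot[5] = e6L9$beetl
  rot[6] = 6L9$beetle
  rot[7] = L9$beetle6
  rot[8] = 9$beetle6L
  rot[9] = $beetle6L9
Sorted (with $ < everything):
  sorted[0] = $beetle6L9  (last char: '9')
  sorted[1] = 6L9$beetle  (last char: 'e')
  sorted[2] = 9$beetle6L  (last char: 'L')
  sorted[3] = L9$beetle6  (last char: '6')
  sorted[4] = beetle6L9$  (last char: '$')
  sorted[5] = e6L9$beetl  (last char: 'l')
  sorted[6] = eetle6L9$b  (last char: 'b')
  sorted[7] = etle6L9$be  (last char: 'e')
  sorted[8] = le6L9$beet  (last char: 't')
  sorted[9] = tle6L9$bee  (last char: 'e')
Last column: 9eL6$lbete
Original string S is at sorted index 4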